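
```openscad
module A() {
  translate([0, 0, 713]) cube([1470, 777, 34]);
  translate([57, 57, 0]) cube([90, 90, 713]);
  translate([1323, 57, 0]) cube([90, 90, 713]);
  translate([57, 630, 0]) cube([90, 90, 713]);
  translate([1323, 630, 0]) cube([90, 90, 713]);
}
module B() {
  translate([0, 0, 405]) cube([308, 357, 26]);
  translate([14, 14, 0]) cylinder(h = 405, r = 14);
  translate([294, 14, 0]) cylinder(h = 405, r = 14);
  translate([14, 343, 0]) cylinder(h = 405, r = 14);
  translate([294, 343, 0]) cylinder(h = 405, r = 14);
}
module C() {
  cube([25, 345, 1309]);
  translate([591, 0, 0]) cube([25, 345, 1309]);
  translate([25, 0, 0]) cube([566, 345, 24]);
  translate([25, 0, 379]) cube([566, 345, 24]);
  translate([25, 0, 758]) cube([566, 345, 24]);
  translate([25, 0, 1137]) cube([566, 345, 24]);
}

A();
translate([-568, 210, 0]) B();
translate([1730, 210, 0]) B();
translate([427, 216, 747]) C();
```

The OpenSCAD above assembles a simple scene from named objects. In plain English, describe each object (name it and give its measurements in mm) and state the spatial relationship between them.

A is a table with a 1470×777 mm rectangular top, 34 mm thick, top surface at z = 747 mm, supported by four 90×90 mm square legs, each inset 57 mm from the nearest pair of top edges, running from the floor.

B is a simple wooden stool: a rectangular seat 308 mm (x) by 357 mm (y), 26 mm thick, top face at z = 431 mm, on four round legs, each 28 mm in diameter. The legs rest on z = 0, each leg's axis is inset half a diameter from the nearest pair of seat edges (so the leg's bounding box is flush with the corner).

C is a bookshelf 616 mm wide overall, 345 mm deep and 1309 mm tall. The two sides are 25 mm thick vertical panels. 4 horizontal shelves of 24 mm thickness span between the inner faces of the sides; the lowest shelf sits on the floor and shelves are stacked with a clear vertical gap of 355 mm between each pair.

Two stools sit around the table at the −x, +x sides. The bookshelf is on top of the table, centred.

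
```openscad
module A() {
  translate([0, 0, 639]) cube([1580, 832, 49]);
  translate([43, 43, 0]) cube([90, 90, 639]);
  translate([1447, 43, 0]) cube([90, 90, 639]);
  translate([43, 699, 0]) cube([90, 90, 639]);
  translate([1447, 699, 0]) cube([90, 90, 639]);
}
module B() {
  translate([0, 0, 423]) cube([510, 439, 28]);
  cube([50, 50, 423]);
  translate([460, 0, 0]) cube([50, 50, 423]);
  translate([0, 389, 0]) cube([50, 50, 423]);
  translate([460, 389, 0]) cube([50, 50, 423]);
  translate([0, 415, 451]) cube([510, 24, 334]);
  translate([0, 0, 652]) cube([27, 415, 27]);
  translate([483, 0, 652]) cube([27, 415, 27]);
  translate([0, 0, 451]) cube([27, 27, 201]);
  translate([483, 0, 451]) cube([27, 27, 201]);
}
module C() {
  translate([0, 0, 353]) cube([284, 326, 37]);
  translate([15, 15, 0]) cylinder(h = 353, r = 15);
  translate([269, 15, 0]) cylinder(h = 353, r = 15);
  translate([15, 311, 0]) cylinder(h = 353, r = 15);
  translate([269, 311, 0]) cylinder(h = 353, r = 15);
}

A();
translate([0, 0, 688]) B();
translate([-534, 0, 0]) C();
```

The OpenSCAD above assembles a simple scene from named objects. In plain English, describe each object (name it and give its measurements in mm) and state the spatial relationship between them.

A is a rectangular dining table. The top is 1580×832×49 mm with its upper surface at z = 688 mm. It stands on four 90×90 mm square legs, each inset 43 mm from the nearest pair of top edges, running from the floor to the underside of the top.

B is a chair: 510×439 mm seat, 28 mm thick, top at z = 451 mm, on four 50 mm square corner legs flush with the seat edges. A 24 mm thick backrest slab spans the full seat width, extending 334 mm above the seat top, its back face flush with the seat's +y edge. Two armrests of 27×27 mm section run along each side from the seat's front edge to the front of the backrest, top faces 228 mm above the seat top and outer faces flush with the seat's x-edges; a 27×27 mm post under the front of each armrest stands on the seat at the front corner.

C is a four-legged stool. The seat is 284×326 mm, 37 mm thick, top at z = 390 mm. It stands on four round legs, each 30 mm in diameter, from z = 0 to the seat underside, each leg's axis is inset half a diameter from the nearest pair of seat edges (so the leg's bounding box is flush with the corner).

The chair is on top of the table. The stool is on the floor beside the table on its −x side.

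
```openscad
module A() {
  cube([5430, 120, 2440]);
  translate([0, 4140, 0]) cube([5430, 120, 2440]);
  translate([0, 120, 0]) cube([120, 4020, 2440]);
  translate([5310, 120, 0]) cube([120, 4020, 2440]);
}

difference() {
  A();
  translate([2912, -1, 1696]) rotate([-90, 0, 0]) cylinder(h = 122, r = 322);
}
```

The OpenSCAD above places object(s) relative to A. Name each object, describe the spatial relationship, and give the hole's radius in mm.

The subtracted cylinder has r = 322 mm.

A is a house frame. The house frame has a circular hole through its front wall. The hole's radius is 322 mm.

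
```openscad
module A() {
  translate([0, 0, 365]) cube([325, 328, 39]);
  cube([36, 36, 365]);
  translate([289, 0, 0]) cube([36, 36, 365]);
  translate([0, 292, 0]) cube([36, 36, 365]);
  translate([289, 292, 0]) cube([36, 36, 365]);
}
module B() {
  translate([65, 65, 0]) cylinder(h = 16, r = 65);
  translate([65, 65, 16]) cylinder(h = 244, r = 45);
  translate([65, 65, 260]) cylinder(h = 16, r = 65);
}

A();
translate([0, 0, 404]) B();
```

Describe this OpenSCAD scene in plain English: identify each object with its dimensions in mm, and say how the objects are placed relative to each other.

A is a simple wooden stool: a rectangular seat 325 mm (x) by 328 mm (y), 39 mm thick, top face at z = 404 mm, on four square legs, each 36×36 mm in cross-section. The legs rest on z = 0, each flush with a corner of the seat.

B is a spool: two coaxial disc flanges of radius 65 mm and thickness 16 mm, joined by a core cylinder of radius 45 mm and height 244 mm. The lower flange rests on z = 0 and the three cylinders share a vertical axis.

The spool is on top of the stool.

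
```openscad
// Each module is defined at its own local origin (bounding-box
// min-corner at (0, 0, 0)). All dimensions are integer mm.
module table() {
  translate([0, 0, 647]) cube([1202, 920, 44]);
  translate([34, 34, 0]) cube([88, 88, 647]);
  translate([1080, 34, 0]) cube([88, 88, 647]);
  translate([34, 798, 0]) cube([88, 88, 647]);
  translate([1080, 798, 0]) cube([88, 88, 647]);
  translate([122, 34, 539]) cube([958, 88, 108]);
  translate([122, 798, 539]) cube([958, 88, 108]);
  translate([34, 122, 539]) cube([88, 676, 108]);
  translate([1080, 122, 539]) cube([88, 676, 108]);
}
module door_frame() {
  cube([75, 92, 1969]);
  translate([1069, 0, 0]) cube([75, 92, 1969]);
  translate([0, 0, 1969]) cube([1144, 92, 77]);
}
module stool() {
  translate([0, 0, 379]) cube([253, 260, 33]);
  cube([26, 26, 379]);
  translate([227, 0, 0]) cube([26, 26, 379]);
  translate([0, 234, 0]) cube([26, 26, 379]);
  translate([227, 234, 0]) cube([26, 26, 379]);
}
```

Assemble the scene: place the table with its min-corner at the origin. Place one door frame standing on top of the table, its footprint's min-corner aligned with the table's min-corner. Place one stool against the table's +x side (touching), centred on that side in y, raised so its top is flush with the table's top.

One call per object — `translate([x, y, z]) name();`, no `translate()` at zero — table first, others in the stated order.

table();
translate([0, 0, 691]) door_frame();
translate([1202, 330, 279]) stool();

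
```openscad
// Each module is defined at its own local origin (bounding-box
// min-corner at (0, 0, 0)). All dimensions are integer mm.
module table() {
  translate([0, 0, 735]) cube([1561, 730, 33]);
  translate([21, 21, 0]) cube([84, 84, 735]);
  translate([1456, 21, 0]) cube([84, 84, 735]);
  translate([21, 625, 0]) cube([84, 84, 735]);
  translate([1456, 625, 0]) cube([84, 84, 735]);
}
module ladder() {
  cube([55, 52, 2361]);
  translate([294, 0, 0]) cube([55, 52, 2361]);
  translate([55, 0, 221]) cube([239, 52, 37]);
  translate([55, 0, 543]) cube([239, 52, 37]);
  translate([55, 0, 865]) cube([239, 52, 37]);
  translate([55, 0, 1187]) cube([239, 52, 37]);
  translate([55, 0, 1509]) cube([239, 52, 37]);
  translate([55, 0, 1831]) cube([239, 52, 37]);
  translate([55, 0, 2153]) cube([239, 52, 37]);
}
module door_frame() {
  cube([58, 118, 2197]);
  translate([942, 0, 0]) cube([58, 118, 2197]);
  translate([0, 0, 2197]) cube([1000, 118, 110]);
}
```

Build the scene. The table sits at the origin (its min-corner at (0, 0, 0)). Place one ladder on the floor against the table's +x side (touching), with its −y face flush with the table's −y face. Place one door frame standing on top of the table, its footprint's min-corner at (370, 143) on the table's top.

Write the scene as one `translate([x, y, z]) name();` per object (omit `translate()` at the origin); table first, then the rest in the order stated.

table();
translate([1561, 0, 0]) ladder();
translate([370, 143, 768]) door_frame();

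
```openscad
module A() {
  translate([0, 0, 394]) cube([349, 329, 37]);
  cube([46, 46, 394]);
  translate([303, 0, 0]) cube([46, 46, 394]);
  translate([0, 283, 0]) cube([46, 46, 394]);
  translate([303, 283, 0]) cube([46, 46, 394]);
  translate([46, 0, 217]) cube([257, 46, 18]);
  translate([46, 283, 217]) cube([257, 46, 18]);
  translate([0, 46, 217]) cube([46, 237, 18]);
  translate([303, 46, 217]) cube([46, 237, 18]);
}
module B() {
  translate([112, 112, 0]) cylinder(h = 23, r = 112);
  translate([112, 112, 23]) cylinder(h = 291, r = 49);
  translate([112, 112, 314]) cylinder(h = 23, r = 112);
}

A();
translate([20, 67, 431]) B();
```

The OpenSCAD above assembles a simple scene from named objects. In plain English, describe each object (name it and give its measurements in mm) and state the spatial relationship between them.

A is a four-legged stool. The seat is a 349×329×37 mm slab whose top surface is at z = 431 mm; four square legs, each 46×46 mm in cross-section, run from the floor (z = 0) to the underside of the seat, each flush with a corner of the seat. Four stretchers, 46 mm wide and 18 mm tall, connect adjacent legs with their undersides at z = 217 mm, each running between the inner faces of the legs it joins and aligned with the legs' outer faces on the other axis.

B is a spool: two coaxial disc flanges of radius 112 mm and thickness 23 mm, joined by a core cylinder of radius 49 mm and height 291 mm. The lower flange rests on z = 0 and the three cylinders share a vertical axis.

The spool is on top of the stool.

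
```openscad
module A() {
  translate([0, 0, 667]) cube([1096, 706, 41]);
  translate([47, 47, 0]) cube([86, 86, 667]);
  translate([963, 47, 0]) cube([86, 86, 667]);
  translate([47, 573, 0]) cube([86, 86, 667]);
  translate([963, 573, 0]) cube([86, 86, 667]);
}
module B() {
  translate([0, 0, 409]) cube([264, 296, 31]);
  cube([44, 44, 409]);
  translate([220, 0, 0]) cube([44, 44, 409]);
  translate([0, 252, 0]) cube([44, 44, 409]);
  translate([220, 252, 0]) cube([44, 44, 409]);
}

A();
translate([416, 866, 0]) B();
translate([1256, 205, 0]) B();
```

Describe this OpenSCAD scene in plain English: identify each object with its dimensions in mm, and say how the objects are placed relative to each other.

A is a table with a 1096×706 mm rectangular top, 41 mm thick, top surface at z = 708 mm, supported by four 86×86 mm square legs, each inset 47 mm from the nearest pair of top edges, running from the floor.

B is a simple wooden stool: a rectangular seat 264 mm (x) by 296 mm (y), 31 mm thick, top face at z = 440 mm, on four square legs, each 44×44 mm in cross-section. The legs rest on z = 0, each flush with a corner of the seat.

Two stools sit around the table at the +y, +x sides.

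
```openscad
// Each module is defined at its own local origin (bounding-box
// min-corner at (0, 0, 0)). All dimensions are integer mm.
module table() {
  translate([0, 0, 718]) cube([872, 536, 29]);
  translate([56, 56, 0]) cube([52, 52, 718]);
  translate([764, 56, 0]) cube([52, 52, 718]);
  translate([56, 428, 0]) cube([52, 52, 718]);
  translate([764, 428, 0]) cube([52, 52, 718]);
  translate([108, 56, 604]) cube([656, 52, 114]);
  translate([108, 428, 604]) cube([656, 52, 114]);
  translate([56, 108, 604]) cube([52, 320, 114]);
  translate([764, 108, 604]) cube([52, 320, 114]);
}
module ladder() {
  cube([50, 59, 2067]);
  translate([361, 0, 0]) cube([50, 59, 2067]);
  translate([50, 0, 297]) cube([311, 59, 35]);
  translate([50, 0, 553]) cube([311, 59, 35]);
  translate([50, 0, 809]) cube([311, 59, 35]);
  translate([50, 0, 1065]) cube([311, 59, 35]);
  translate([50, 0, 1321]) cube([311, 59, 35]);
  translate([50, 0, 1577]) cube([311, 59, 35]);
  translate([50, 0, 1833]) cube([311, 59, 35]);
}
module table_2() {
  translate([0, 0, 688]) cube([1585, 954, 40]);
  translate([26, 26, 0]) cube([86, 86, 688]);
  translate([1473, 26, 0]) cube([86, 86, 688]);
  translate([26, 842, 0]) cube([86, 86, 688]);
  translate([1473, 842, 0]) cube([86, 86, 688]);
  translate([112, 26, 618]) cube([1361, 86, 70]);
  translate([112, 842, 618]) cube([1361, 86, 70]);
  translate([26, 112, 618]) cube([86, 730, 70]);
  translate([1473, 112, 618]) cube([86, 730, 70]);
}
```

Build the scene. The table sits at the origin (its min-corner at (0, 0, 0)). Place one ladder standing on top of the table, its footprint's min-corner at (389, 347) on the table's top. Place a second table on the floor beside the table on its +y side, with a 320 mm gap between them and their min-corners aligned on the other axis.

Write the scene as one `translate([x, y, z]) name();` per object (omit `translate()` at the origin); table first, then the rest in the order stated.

table();
translate([389, 347, 747]) ladder();
translate([0, 856, 0]) table_2();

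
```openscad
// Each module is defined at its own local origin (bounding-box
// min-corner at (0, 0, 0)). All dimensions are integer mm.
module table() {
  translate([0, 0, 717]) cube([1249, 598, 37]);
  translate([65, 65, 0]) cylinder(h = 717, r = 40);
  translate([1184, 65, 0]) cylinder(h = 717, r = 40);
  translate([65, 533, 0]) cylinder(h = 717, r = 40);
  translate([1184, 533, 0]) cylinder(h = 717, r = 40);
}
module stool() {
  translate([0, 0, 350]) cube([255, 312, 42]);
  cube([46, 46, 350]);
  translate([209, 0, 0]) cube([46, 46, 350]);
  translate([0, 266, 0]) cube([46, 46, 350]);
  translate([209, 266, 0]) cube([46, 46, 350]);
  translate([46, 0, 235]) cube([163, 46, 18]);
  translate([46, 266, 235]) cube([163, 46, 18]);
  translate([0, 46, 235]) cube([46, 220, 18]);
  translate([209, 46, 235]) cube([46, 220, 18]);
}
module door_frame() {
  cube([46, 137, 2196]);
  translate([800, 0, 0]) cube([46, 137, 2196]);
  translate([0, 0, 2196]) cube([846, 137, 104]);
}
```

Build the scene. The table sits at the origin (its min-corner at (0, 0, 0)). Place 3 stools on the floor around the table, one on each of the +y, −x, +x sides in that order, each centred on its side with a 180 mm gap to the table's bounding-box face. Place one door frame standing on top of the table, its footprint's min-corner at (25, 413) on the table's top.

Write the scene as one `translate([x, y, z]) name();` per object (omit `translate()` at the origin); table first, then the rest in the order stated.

table();
translate([497, 778, 0]) stool();
translate([-435, 143, 0]) stool();
translate([1429, 143, 0]) stool();
translate([25, 413, 754]) door_frame();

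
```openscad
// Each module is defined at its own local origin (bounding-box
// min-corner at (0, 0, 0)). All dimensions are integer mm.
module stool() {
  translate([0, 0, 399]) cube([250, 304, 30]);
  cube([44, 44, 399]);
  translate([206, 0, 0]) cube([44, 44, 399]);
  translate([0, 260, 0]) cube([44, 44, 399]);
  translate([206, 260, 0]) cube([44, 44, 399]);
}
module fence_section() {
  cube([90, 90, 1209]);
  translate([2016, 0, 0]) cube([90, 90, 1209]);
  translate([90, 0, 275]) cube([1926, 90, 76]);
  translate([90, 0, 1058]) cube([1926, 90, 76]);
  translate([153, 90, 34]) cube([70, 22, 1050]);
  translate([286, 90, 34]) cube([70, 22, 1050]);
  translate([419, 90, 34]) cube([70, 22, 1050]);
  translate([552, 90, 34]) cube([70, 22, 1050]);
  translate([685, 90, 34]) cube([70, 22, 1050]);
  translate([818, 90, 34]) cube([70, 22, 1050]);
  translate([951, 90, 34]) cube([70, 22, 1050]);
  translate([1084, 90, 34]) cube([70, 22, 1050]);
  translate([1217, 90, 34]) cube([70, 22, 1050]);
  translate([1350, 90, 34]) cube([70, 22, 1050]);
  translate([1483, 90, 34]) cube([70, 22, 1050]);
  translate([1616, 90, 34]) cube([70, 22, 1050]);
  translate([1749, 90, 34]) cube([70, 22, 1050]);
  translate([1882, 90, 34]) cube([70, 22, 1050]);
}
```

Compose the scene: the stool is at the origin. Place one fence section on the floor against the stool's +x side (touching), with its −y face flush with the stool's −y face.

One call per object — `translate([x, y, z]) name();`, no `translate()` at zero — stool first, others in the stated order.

stool();
translate([250, 0, 0]) fence_section();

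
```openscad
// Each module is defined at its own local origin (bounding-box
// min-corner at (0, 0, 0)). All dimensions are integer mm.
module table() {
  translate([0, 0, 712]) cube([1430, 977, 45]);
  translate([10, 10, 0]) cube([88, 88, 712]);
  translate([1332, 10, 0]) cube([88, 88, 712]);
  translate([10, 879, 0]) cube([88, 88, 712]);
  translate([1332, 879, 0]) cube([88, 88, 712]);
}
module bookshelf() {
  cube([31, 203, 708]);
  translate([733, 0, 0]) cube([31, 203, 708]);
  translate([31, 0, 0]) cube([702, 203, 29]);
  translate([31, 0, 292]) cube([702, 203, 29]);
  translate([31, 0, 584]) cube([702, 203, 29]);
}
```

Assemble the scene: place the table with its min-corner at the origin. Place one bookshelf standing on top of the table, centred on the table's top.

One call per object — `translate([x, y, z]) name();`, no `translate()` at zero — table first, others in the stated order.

table();
translate([333, 387, 757]) bookshelf();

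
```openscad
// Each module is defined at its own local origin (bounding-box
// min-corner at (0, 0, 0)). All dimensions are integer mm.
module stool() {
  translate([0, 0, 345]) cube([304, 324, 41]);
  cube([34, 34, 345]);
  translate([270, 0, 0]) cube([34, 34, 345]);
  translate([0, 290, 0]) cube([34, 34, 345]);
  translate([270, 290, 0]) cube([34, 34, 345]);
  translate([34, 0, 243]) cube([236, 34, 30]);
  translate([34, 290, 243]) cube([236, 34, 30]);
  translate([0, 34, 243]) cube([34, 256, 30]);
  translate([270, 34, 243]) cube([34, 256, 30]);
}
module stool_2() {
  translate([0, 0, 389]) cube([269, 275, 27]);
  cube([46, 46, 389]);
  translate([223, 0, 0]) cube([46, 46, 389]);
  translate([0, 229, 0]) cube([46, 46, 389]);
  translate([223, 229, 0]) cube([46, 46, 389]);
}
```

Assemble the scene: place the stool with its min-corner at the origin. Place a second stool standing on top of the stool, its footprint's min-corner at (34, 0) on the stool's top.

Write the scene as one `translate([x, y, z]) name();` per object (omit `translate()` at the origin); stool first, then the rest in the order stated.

stool();
translate([34, 0, 386]) stool_2();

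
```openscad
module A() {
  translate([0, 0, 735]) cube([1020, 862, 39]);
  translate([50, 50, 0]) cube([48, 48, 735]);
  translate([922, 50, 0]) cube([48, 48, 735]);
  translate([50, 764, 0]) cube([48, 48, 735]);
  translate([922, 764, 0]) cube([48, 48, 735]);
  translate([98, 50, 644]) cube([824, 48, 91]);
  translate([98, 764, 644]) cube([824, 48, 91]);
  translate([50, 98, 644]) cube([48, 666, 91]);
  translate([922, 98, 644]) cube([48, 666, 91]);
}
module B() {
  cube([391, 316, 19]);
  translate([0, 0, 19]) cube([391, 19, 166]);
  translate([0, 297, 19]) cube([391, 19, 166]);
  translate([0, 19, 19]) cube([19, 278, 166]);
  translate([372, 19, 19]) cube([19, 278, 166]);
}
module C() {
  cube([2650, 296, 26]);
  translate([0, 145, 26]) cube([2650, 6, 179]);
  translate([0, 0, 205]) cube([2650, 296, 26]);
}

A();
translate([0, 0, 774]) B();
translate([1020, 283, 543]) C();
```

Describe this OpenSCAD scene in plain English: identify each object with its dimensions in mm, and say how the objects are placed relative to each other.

A is a table: top 1020 mm (x) × 862 mm (y), 39 mm thick, upper face at z = 774 mm, on four 48×48 mm square legs, each inset 50 mm from the nearest pair of top edges, running from z = 0 to the bottom of the top. Four apron rails, 48 mm thick and 91 mm tall, run between adjacent legs with their top edges flush with the underside of the top and their outer faces flush with the legs' outer faces.

B is an open storage box with external size 391×316×185 mm and wall thickness 19 mm (the base is also 19 mm thick). The base covers the whole footprint; the four walls stand on the base, with the y-facing walls full-width and the x-facing walls fitting between their inner faces.

C is an I-beam lying along x, 2650 mm long. Overall section height 231 mm. Two flanges 296 mm wide (y) and 26 mm thick, one on the floor and one at the top; a web 6 mm thick runs between them, centred on the flange width.

The open box is on top of the table. The I-beam is beside the table with their tops flush at z = 774.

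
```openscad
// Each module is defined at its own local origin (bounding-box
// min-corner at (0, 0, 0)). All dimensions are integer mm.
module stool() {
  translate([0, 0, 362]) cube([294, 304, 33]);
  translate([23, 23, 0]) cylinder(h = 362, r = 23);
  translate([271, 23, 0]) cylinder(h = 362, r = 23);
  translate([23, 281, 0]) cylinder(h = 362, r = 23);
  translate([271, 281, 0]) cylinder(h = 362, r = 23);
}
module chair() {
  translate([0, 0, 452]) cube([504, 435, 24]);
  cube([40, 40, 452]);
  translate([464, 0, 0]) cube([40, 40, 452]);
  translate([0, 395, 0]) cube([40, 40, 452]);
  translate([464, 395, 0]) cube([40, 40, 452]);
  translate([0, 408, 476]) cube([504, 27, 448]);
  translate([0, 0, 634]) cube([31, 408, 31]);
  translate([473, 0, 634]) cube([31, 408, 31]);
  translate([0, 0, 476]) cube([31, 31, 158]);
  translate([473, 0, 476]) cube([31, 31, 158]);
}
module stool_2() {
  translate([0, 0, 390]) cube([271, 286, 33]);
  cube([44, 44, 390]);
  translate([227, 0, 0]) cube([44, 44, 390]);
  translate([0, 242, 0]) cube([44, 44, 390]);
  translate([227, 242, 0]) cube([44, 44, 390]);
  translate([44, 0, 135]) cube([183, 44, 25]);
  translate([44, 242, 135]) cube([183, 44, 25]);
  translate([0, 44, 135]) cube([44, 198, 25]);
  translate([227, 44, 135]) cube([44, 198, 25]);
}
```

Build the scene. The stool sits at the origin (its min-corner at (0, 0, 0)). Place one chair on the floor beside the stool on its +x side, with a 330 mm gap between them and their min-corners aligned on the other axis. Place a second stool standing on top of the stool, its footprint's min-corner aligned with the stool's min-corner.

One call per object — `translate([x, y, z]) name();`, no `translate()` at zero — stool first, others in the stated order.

stool();
translate([624, 0, 0]) chair();
translate([0, 0, 395]) stool_2();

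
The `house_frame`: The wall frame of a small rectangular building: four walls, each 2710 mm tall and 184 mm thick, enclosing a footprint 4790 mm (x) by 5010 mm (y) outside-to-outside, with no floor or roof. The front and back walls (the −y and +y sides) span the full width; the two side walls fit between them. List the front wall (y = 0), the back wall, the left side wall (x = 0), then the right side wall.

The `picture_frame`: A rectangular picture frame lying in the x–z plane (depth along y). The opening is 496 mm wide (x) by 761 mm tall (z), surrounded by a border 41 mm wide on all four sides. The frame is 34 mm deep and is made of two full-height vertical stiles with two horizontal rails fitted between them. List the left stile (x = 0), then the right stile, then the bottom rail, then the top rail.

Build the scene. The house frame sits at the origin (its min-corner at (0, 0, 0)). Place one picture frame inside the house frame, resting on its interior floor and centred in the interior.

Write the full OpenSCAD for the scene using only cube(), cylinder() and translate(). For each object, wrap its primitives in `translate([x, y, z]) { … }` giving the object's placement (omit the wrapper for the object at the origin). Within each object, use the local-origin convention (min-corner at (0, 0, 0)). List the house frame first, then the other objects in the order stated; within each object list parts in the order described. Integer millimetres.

cube([4790, 184, 2710]);
translate([0, 4826, 0]) cube([4790, 184, 2710]);
translate([0, 184, 0]) cube([184, 4642, 2710]);
translate([4606, 184, 0]) cube([184, 4642, 2710]);
translate([2106, 2488, 0]) {
  cube([41, 34, 843]);
  translate([537, 0, 0]) cube([41, 34, 843]);
  translate([41, 0, 0]) cube([496, 34, 41]);
  translate([41, 0, 802]) cube([496, 34, 41]);
}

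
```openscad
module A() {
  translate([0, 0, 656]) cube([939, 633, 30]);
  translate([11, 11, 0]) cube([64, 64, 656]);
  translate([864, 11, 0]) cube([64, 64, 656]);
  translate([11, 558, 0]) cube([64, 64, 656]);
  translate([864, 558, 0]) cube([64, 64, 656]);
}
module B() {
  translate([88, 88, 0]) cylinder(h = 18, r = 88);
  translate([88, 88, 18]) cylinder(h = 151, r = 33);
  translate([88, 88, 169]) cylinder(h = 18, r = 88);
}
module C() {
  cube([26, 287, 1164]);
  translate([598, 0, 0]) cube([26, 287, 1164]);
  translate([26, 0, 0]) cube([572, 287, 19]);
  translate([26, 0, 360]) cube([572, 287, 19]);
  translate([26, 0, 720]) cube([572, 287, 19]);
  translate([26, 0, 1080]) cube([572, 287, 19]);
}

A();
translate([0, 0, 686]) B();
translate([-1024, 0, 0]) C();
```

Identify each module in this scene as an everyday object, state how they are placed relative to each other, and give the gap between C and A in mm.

A is a table. B is a spool. C is a bookshelf. The spool is on top of the table. The bookshelf is on the floor beside the table on its −x side. The gap between the bookshelf and the table is 400 mm.

The bookshelf's nearest face is 400 mm from the table's −x face.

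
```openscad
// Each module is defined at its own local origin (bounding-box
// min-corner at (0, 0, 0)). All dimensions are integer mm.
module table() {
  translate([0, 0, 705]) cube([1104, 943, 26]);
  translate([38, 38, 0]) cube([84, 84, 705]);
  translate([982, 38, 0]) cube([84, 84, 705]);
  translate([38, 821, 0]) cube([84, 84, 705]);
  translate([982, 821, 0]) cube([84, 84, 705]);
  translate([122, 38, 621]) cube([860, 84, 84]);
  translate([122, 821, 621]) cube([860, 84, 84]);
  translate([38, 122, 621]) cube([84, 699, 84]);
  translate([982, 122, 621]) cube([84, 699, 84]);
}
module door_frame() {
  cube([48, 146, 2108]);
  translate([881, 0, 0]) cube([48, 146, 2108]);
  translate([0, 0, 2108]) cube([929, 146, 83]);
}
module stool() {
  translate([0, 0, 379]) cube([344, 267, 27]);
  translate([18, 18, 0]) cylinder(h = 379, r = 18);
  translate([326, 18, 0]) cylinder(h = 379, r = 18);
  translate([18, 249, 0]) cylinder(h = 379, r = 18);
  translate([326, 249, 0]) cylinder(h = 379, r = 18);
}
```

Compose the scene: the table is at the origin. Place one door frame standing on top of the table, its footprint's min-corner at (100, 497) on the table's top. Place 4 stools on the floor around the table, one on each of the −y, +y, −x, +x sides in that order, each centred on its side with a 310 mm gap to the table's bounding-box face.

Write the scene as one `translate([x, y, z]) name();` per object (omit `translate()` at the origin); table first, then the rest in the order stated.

table();
translate([100, 497, 731]) door_frame();
translate([380, -577, 0]) stool();
translate([380, 1253, 0]) stool();
translate([-654, 338, 0]) stool();
translate([1414, 338, 0]) stool();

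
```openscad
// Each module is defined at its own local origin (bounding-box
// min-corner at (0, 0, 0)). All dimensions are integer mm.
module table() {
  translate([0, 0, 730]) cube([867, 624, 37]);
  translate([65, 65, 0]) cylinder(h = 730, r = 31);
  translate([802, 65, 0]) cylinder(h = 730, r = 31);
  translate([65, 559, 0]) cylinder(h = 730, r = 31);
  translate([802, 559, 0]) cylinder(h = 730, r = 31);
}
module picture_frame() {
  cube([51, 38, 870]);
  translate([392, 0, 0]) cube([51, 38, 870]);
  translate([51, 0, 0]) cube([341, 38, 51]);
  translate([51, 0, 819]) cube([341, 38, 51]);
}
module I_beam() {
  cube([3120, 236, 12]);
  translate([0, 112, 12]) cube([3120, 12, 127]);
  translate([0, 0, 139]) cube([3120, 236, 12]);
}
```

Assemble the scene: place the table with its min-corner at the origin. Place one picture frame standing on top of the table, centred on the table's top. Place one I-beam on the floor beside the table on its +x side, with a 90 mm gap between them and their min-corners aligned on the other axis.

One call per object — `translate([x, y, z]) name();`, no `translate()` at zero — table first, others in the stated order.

table();
translate([212, 293, 767]) picture_frame();
translate([957, 0, 0]) I_beam();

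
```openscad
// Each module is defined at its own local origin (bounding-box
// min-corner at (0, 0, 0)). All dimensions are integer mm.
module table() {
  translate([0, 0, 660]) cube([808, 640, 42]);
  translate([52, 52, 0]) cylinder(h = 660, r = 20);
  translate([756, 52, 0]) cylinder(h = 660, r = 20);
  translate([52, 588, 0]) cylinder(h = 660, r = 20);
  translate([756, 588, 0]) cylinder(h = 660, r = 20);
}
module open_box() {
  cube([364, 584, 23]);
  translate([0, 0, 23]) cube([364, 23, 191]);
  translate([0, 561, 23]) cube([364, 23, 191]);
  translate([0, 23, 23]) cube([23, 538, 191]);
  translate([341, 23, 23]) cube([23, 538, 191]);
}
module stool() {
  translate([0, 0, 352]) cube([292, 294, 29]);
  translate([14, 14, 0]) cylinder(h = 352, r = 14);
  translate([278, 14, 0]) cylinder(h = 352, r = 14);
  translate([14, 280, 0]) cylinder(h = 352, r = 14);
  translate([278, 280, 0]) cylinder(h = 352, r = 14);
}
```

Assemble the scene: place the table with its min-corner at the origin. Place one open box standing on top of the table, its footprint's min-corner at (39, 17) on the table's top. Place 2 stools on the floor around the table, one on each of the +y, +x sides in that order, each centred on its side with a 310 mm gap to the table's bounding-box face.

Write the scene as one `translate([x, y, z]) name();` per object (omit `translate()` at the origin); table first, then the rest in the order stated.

table();
translate([39, 17, 702]) open_box();
translate([258, 950, 0]) stool();
translate([1118, 173, 0]) stool();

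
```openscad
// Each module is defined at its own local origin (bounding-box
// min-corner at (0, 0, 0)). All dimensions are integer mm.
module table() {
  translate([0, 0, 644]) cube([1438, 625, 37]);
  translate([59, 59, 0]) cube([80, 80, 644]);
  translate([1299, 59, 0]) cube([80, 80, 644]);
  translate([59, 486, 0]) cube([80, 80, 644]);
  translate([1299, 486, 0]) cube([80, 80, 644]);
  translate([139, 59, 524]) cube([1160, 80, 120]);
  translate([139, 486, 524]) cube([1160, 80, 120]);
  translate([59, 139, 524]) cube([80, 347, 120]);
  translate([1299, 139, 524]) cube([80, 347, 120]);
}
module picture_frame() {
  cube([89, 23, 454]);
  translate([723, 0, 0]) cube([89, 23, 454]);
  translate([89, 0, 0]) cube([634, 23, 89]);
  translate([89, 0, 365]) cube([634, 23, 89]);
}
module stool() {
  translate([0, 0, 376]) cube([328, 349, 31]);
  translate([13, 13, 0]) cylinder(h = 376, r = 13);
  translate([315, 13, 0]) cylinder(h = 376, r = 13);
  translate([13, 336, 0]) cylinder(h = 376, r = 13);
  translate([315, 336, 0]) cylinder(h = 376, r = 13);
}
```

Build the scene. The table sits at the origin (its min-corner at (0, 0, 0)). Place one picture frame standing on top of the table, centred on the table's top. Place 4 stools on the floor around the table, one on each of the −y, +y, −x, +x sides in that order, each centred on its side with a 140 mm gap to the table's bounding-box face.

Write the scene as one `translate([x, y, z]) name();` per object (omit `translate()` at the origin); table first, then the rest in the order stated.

table();
translate([313, 301, 681]) picture_frame();
translate([555, -489, 0]) stool();
translate([555, 765, 0]) stool();
translate([-468, 138, 0]) stool();
translate([1578, 138, 0]) stool();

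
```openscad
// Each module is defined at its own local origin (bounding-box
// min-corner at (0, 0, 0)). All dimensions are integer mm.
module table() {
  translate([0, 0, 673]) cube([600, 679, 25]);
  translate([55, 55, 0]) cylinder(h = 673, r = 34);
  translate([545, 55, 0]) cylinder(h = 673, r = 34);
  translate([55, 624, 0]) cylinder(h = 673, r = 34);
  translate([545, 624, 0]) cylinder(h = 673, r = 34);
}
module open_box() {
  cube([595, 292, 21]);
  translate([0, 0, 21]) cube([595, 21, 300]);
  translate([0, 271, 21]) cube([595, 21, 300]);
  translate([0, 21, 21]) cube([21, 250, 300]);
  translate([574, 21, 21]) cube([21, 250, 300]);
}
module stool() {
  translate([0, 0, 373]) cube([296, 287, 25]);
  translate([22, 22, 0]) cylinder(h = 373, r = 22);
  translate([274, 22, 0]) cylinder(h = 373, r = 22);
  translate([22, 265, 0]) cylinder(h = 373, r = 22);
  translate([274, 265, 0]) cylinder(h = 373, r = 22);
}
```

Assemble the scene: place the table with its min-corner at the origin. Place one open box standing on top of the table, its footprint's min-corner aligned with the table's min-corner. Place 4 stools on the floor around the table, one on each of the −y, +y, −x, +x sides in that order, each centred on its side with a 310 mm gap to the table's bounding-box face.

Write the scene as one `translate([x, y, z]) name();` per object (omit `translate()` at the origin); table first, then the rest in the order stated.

table();
translate([0, 0, 698]) open_box();
translate([152, -597, 0]) stool();
translate([152, 989, 0]) stool();
translate([-606, 196, 0]) stool();
translate([910, 196, 0]) stool();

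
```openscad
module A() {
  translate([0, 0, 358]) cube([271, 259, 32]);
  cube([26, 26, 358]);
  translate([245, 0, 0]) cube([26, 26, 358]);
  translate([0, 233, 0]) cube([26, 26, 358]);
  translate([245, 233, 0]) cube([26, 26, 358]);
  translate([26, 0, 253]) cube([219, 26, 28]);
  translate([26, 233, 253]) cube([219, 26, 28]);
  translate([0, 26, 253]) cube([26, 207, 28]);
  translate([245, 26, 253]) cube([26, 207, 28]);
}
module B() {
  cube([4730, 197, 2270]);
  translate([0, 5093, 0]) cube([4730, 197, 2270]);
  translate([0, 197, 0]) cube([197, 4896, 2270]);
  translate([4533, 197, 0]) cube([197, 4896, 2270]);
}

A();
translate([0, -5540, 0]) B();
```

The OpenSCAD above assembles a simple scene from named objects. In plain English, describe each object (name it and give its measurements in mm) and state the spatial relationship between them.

A is a simple wooden stool: a rectangular seat 271 mm (x) by 259 mm (y), 32 mm thick, top face at z = 390 mm, on four square legs, each 26×26 mm in cross-section. The legs rest on z = 0, each flush with a corner of the seat. Four stretchers, 26 mm wide and 28 mm tall, connect adjacent legs with their undersides at z = 253 mm, each running between the inner faces of the legs it joins and aligned with the legs' outer faces on the other axis.

B is the wall frame of a small rectangular building: four walls, each 2270 mm tall and 197 mm thick, enclosing a footprint 4730 mm (x) by 5290 mm (y) outside-to-outside, with no floor or roof. The front and back walls (the −y and +y sides) span the full width; the two side walls fit between them.

The house frame is on the floor beside the stool on its −y side.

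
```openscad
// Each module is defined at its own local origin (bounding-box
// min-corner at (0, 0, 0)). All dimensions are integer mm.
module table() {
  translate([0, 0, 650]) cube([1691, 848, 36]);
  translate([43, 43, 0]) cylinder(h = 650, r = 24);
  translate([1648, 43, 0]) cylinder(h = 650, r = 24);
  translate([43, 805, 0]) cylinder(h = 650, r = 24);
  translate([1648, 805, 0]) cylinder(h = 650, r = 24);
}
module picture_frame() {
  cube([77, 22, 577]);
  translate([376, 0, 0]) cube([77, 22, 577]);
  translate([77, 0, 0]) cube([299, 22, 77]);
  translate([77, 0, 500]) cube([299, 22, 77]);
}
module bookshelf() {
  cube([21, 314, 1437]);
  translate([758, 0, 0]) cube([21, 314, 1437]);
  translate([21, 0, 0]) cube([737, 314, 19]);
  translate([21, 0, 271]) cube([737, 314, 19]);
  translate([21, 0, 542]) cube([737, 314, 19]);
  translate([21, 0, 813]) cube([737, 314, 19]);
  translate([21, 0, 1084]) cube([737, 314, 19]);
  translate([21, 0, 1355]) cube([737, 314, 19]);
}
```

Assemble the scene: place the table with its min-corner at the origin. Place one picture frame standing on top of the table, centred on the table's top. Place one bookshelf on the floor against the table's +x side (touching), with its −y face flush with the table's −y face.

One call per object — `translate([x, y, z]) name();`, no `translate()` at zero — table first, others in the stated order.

table();
translate([619, 413, 686]) picture_frame();
translate([1691, 0, 0]) bookshelf();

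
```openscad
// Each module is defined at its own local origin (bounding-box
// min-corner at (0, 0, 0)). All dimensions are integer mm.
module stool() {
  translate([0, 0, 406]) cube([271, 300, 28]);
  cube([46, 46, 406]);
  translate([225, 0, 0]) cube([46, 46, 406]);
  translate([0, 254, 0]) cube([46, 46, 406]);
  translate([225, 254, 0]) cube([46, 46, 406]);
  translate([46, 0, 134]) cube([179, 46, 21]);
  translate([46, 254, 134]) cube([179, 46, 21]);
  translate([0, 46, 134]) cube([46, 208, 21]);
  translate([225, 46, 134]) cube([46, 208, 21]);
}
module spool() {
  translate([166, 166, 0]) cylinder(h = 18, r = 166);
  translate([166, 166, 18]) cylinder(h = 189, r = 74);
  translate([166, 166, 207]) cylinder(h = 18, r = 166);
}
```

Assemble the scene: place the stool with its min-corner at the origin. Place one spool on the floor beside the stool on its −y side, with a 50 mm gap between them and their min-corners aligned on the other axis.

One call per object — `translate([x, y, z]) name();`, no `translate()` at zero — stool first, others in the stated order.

stool();
translate([0, -382, 0]) spool();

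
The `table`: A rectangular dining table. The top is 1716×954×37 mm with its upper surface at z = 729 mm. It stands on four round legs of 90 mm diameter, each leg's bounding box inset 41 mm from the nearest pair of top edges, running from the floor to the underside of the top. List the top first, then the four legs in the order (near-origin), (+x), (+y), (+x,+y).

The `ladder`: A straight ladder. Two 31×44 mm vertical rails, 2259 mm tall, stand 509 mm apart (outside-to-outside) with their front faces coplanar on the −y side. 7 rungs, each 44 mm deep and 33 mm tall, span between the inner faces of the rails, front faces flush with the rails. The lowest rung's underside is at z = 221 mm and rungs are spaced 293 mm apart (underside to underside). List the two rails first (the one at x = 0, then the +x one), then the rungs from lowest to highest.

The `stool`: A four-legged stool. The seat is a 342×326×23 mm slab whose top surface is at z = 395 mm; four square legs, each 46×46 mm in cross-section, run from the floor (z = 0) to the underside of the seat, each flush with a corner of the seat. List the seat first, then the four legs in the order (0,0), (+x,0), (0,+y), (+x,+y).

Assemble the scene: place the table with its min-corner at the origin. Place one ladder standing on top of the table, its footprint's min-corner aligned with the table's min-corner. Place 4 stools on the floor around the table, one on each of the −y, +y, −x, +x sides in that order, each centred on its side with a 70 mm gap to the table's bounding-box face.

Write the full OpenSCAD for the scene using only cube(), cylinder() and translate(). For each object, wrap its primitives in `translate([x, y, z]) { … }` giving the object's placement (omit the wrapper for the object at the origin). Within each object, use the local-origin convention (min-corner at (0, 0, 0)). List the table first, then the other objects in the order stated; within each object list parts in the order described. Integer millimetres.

translate([0, 0, 692]) cube([1716, 954, 37]);
translate([86, 86, 0]) cylinder(h = 692, r = 45);
translate([1630, 86, 0]) cylinder(h = 692, r = 45);
translate([86, 868, 0]) cylinder(h = 692, r = 45);
translate([1630, 868, 0]) cylinder(h = 692, r = 45);
translate([0, 0, 729]) {
  cube([31, 44, 2259]);
  translate([478, 0, 0]) cube([31, 44, 2259]);
  translate([31, 0, 221]) cube([447, 44, 33]);
  translate([31, 0, 514]) cube([447, 44, 33]);
  translate([31, 0, 807]) cube([447, 44, 33]);
  translate([31, 0, 1100]) cube([447, 44, 33]);
  translate([31, 0, 1393]) cube([447, 44, 33]);
  translate([31, 0, 1686]) cube([447, 44, 33]);
  translate([31, 0, 1979]) cube([447, 44, 33]);
}
translate([687, -396, 0]) {
  translate([0, 0, 372]) cube([342, 326, 23]);
  cube([46, 46, 372]);
  translate([296, 0, 0]) cube([46, 46, 372]);
  translate([0, 280, 0]) cube([46, 46, 372]);
  translate([296, 280, 0]) cube([46, 46, 372]);
}
translate([687, 1024, 0]) {
  translate([0, 0, 372]) cube([342, 326, 23]);
  cube([46, 46, 372]);
  translate([296, 0, 0]) cube([46, 46, 372]);
  translate([0, 280, 0]) cube([46, 46, 372]);
  translate([296, 280, 0]) cube([46, 46, 372]);
}
translate([-412, 314, 0]) {
  translate([0, 0, 372]) cube([342, 326, 23]);
  cube([46, 46, 372]);
  translate([296, 0, 0]) cube([46, 46, 372]);
  translate([0, 280, 0]) cube([46, 46, 372]);
  translate([296, 280, 0]) cube([46, 46, 372]);
}
translate([1786, 314, 0]) {
  translate([0, 0, 372]) cube([342, 326, 23]);
  cube([46, 46, 372]);
  translate([296, 0, 0]) cube([46, 46, 372]);
  translate([0, 280, 0]) cube([46, 46, 372]);
  translate([296, 280, 0]) cube([46, 46, 372]);
}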